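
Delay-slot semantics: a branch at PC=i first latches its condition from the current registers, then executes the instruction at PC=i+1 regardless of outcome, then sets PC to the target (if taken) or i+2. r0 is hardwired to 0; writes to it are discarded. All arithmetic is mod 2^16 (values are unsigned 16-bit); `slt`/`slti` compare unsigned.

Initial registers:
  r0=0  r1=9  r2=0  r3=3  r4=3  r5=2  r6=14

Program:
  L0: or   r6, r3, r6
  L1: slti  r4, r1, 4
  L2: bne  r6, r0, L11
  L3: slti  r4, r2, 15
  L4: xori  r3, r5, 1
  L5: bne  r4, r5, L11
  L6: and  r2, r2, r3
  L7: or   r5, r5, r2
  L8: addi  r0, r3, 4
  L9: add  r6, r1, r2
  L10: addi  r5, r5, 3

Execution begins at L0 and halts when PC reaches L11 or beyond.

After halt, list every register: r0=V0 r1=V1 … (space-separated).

r0=0 r1=9 r2=0 r3=3 r4=1 r5=2 r6=15

PC=0  or   r6, r3, r6        | r0=0 r1=9 r2=0 r3=3 r4=3 r5=2 r6=15
PC=1  slti  r4, r1, 4        | r0=0 r1=9 r2=0 r3=3 r4=0 r5=2 r6=15
PC=2  bne  r6, r0, L11       | r0=0 r1=9 r2=0 r3=3 r4=0 r5=2 r6=15  [TAKEN]
PC=3  slti  r4, r2, 15       | r0=0 r1=9 r2=0 r3=3 r4=1 r5=2 r6=15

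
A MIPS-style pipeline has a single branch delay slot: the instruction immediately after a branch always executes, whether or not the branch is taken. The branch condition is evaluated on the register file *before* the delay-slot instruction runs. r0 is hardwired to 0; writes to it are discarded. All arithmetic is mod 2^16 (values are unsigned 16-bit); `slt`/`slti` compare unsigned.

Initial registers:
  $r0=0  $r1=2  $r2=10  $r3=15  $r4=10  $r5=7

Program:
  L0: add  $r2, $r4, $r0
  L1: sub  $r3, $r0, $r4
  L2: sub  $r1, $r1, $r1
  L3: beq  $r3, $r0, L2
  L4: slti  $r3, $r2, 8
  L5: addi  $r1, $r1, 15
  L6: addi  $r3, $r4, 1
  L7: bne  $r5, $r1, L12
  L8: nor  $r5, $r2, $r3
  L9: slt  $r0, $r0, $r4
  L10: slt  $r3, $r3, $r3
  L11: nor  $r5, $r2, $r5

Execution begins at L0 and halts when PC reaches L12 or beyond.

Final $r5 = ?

65524

  step pc=0: add  $r2, $r4, $r0  regs=(0,2,10,15,10,7)
  step pc=1: sub  $r3, $r0, $r4  regs=(0,2,10,65526,10,7)
  step pc=2: sub  $r1, $r1, $r1  regs=(0,0,10,65526,10,7)
  step pc=3: beq  $r3, $r0, L2  cond=F  regs=(0,0,10,65526,10,7)
  step pc=4: slti  $r3, $r2, 8  regs=(0,0,10,0,10,7)
  step pc=5: addi  $r1, $r1, 15  regs=(0,15,10,0,10,7)
  step pc=6: addi  $r3, $r4, 1  regs=(0,15,10,11,10,7)
  step pc=7: bne  $r5, $r1, L12  cond=T  regs=(0,15,10,11,10,7)
  step pc=8: nor  $r5, $r2, $r3  regs=(0,15,10,11,10,65524)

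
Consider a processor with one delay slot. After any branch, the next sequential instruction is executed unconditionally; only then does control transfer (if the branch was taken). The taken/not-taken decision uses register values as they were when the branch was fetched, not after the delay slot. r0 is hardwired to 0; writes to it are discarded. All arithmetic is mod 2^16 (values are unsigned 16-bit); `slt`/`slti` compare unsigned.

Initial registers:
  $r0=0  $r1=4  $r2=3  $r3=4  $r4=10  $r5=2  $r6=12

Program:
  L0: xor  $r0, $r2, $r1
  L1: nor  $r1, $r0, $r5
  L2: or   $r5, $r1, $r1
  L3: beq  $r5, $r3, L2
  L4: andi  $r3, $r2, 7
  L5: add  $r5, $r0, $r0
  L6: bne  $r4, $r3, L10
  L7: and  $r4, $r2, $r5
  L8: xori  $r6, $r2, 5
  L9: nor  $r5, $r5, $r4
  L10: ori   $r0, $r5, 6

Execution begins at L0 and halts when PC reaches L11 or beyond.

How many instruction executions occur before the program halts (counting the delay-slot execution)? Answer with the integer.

9

[0] xor  $r0, $r2, $r1  →  {$r0:0, $r1:4, $r2:3, $r3:4, $r4:10, $r5:2, $r6:12}
[1] nor  $r1, $r0, $r5  →  {$r0:0, $r1:65533, $r2:3, $r3:4, $r4:10, $r5:2, $r6:12}
[2] or   $r5, $r1, $r1  →  {$r0:0, $r1:65533, $r2:3, $r3:4, $r4:10, $r5:65533, $r6:12}
[3] beq  $r5, $r3, L2  →  {$r0:0, $r1:65533, $r2:3, $r3:4, $r4:10, $r5:65533, $r6:12}  ⟨branch fallthrough⟩
[4] andi  $r3, $r2, 7  →  {$r0:0, $r1:65533, $r2:3, $r3:3, $r4:10, $r5:65533, $r6:12}
[5] add  $r5, $r0, $r0  →  {$r0:0, $r1:65533, $r2:3, $r3:3, $r4:10, $r5:0, $r6:12}
[6] bne  $r4, $r3, L10  →  {$r0:0, $r1:65533, $r2:3, $r3:3, $r4:10, $r5:0, $r6:12}  ⟨branch taken⟩
[7] and  $r4, $r2, $r5  →  {$r0:0, $r1:65533, $r2:3, $r3:3, $r4:0, $r5:0, $r6:12}
[10] ori   $r0, $r5, 6  →  {$r0:0, $r1:65533, $r2:3, $r3:3, $r4:0, $r5:0, $r6:12}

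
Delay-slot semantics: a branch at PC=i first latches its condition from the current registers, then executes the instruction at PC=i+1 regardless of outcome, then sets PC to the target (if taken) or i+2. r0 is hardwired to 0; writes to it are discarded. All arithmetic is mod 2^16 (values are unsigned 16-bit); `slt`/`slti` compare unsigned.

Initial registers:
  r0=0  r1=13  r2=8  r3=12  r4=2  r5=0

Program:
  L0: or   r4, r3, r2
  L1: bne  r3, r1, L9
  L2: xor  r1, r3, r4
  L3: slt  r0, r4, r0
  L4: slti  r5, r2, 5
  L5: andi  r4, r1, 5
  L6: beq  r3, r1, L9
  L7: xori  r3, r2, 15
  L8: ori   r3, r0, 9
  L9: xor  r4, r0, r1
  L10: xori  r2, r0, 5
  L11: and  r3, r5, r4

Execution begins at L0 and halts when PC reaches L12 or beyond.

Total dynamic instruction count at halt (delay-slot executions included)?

6

#0 or   r4, r3, r2 ; 0/13/8/12/12/0
#1 bne  r3, r1, L9 ; 0/13/8/12/12/0 ; →target
#2 xor  r1, r3, r4 ; 0/0/8/12/12/0
#9 xor  r4, r0, r1 ; 0/0/8/12/0/0
#10 xori  r2, r0, 5 ; 0/0/5/12/0/0
#11 and  r3, r5, r4 ; 0/0/5/0/0/0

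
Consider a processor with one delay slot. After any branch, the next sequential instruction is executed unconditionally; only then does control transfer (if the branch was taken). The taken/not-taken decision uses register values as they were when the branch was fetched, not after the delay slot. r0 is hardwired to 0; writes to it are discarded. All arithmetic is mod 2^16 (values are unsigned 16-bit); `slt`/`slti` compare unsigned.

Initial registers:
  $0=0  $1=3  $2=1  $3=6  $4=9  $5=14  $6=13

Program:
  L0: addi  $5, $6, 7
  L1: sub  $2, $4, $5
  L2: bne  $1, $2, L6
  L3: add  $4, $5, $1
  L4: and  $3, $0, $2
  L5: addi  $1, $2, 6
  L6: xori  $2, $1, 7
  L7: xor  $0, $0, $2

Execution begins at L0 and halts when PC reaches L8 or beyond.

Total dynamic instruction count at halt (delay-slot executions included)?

  step pc=0: addi  $5, $6, 7  regs=(0,3,1,6,9,20,13)
  step pc=1: sub  $2, $4, $5  regs=(0,3,65525,6,9,20,13)
  step pc=2: bne  $1, $2, L6  cond=T  regs=(0,3,65525,6,9,20,13)
  step pc=3: add  $4, $5, $1  regs=(0,3,65525,6,23,20,13)
  step pc=6: xori  $2, $1, 7  regs=(0,3,4,6,23,20,13)
  step pc=7: xor  $0, $0, $2  regs=(0,3,4,6,23,20,13)

6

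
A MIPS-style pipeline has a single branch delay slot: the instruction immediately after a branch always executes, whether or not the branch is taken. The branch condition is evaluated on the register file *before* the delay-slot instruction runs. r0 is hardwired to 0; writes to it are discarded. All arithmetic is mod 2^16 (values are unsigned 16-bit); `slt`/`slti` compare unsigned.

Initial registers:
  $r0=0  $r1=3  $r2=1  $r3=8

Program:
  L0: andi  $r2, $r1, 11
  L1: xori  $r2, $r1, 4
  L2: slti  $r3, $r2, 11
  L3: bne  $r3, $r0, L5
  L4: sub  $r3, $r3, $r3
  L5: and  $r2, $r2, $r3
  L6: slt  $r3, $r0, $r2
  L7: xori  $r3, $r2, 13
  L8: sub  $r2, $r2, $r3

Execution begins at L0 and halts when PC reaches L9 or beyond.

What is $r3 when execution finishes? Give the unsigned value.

#0 andi  $r2, $r1, 11 ; 0/3/3/8
#1 xori  $r2, $r1, 4 ; 0/3/7/8
#2 slti  $r3, $r2, 11 ; 0/3/7/1
#3 bne  $r3, $r0, L5 ; 0/3/7/1 ; →target
#4 sub  $r3, $r3, $r3 ; 0/3/7/0
#5 and  $r2, $r2, $r3 ; 0/3/0/0
#6 slt  $r3, $r0, $r2 ; 0/3/0/0
#7 xori  $r3, $r2, 13 ; 0/3/0/13
#8 sub  $r2, $r2, $r3 ; 0/3/65523/13

13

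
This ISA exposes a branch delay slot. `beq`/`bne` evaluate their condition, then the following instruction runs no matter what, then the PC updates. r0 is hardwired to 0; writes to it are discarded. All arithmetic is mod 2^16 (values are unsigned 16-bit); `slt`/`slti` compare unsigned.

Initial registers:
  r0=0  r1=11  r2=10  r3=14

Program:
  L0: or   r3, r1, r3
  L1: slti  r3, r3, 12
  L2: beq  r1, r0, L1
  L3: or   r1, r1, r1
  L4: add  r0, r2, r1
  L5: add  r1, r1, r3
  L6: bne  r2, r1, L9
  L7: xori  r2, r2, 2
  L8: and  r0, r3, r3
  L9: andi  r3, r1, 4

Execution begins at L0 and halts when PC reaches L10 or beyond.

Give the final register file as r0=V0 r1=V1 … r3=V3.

r0=0 r1=11 r2=8 r3=0

#0 or   r3, r1, r3 ; 0/11/10/15
#1 slti  r3, r3, 12 ; 0/11/10/0
#2 beq  r1, r0, L1 ; 0/11/10/0 ; →fallthru
#3 or   r1, r1, r1 ; 0/11/10/0
#4 add  r0, r2, r1 ; 0/11/10/0
#5 add  r1, r1, r3 ; 0/11/10/0
#6 bne  r2, r1, L9 ; 0/11/10/0 ; →target
#7 xori  r2, r2, 2 ; 0/11/8/0
#9 andi  r3, r1, 4 ; 0/11/8/0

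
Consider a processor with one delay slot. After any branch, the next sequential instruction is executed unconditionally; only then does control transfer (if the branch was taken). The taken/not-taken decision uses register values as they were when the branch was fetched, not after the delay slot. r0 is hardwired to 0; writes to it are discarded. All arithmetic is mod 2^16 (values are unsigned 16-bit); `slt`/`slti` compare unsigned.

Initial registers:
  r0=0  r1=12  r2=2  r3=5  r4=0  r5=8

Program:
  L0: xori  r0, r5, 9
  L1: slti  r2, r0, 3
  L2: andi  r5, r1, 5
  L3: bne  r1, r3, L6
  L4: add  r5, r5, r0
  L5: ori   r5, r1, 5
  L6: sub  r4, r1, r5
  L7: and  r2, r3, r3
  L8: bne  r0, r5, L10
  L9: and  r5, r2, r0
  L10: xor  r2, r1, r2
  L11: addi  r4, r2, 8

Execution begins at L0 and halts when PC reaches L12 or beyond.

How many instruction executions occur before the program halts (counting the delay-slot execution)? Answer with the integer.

#0 xori  r0, r5, 9 ; 0/12/2/5/0/8
#1 slti  r2, r0, 3 ; 0/12/1/5/0/8
#2 andi  r5, r1, 5 ; 0/12/1/5/0/4
#3 bne  r1, r3, L6 ; 0/12/1/5/0/4 ; →target
#4 add  r5, r5, r0 ; 0/12/1/5/0/4
#6 sub  r4, r1, r5 ; 0/12/1/5/8/4
#7 and  r2, r3, r3 ; 0/12/5/5/8/4
#8 bne  r0, r5, L10 ; 0/12/5/5/8/4 ; →target
#9 and  r5, r2, r0 ; 0/12/5/5/8/0
#10 xor  r2, r1, r2 ; 0/12/9/5/8/0
#11 addi  r4, r2, 8 ; 0/12/9/5/17/0

11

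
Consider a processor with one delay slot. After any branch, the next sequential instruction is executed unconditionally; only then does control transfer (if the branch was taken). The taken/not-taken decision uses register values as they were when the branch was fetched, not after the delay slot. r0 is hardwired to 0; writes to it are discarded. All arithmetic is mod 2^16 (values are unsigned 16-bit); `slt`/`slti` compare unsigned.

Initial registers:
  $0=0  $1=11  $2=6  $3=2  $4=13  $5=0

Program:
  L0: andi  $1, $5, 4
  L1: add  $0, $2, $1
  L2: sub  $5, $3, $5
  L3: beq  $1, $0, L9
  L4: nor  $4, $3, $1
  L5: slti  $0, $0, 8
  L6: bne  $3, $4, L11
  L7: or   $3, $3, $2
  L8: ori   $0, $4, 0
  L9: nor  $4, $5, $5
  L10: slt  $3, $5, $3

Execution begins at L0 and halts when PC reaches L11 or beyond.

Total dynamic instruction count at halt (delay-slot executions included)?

7

#0 andi  $1, $5, 4 ; 0/0/6/2/13/0
#1 add  $0, $2, $1 ; 0/0/6/2/13/0
#2 sub  $5, $3, $5 ; 0/0/6/2/13/2
#3 beq  $1, $0, L9 ; 0/0/6/2/13/2 ; →target
#4 nor  $4, $3, $1 ; 0/0/6/2/65533/2
#9 nor  $4, $5, $5 ; 0/0/6/2/65533/2
#10 slt  $3, $5, $3 ; 0/0/6/0/65533/2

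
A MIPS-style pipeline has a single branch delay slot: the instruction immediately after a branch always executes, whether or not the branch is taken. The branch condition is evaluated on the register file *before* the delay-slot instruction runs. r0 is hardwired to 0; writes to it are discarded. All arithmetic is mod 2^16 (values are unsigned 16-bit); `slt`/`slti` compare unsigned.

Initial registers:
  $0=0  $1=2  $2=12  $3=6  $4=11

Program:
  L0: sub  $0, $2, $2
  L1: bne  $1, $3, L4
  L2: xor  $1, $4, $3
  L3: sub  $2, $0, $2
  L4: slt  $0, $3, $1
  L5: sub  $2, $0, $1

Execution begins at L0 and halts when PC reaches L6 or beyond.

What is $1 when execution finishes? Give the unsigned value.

#0 sub  $0, $2, $2 ; 0/2/12/6/11
#1 bne  $1, $3, L4 ; 0/2/12/6/11 ; →target
#2 xor  $1, $4, $3 ; 0/13/12/6/11
#4 slt  $0, $3, $1 ; 0/13/12/6/11
#5 sub  $2, $0, $1 ; 0/13/65523/6/11

13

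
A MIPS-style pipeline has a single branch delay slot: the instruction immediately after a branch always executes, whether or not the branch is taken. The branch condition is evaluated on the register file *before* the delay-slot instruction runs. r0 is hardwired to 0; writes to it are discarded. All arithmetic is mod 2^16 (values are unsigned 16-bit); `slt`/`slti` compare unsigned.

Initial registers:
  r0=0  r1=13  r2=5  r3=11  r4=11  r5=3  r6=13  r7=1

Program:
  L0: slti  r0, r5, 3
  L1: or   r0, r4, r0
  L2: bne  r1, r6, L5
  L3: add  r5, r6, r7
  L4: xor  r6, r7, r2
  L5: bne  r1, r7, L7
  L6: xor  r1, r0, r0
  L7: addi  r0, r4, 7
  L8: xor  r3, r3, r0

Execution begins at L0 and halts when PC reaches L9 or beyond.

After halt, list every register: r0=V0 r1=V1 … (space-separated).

[0] slti  r0, r5, 3  →  {r0:0, r1:13, r2:5, r3:11, r4:11, r5:3, r6:13, r7:1}
[1] or   r0, r4, r0  →  {r0:0, r1:13, r2:5, r3:11, r4:11, r5:3, r6:13, r7:1}
[2] bne  r1, r6, L5  →  {r0:0, r1:13, r2:5, r3:11, r4:11, r5:3, r6:13, r7:1}  ⟨branch fallthrough⟩
[3] add  r5, r6, r7  →  {r0:0, r1:13, r2:5, r3:11, r4:11, r5:14, r6:13, r7:1}
[4] xor  r6, r7, r2  →  {r0:0, r1:13, r2:5, r3:11, r4:11, r5:14, r6:4, r7:1}
[5] bne  r1, r7, L7  →  {r0:0, r1:13, r2:5, r3:11, r4:11, r5:14, r6:4, r7:1}  ⟨branch taken⟩
[6] xor  r1, r0, r0  →  {r0:0, r1:0, r2:5, r3:11, r4:11, r5:14, r6:4, r7:1}
[7] addi  r0, r4, 7  →  {r0:0, r1:0, r2:5, r3:11, r4:11, r5:14, r6:4, r7:1}
[8] xor  r3, r3, r0  →  {r0:0, r1:0, r2:5, r3:11, r4:11, r5:14, r6:4, r7:1}

r0=0 r1=0 r2=5 r3=11 r4=11 r5=14 r6=4 r7=1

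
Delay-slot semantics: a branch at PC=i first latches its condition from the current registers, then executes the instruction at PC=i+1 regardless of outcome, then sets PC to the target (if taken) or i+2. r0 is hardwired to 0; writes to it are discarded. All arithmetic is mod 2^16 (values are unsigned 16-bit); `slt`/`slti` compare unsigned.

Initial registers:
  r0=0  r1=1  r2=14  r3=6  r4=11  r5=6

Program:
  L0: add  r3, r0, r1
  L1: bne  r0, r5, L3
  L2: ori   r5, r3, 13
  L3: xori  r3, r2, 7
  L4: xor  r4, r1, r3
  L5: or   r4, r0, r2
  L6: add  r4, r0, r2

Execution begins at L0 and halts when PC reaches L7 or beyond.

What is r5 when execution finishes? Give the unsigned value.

13

  step pc=0: add  r3, r0, r1  regs=(0,1,14,1,11,6)
  step pc=1: bne  r0, r5, L3  cond=T  regs=(0,1,14,1,11,6)
  step pc=2: ori   r5, r3, 13  regs=(0,1,14,1,11,13)
  step pc=3: xori  r3, r2, 7  regs=(0,1,14,9,11,13)
  step pc=4: xor  r4, r1, r3  regs=(0,1,14,9,8,13)
  step pc=5: or   r4, r0, r2  regs=(0,1,14,9,14,13)
  step pc=6: add  r4, r0, r2  regs=(0,1,14,9,14,13)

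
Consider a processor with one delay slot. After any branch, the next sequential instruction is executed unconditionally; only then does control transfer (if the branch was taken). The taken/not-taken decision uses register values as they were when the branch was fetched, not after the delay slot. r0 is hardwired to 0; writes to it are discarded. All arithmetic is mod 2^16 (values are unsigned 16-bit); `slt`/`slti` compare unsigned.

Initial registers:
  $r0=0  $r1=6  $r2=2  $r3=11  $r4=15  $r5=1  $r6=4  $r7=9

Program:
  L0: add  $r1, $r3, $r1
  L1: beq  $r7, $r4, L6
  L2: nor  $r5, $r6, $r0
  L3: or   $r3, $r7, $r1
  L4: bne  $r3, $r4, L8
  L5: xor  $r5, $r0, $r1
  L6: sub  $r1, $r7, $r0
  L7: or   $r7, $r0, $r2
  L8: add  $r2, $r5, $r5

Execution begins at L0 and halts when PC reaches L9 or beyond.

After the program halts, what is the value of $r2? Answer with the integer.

34

[0] add  $r1, $r3, $r1  →  {$r0:0, $r1:17, $r2:2, $r3:11, $r4:15, $r5:1, $r6:4, $r7:9}
[1] beq  $r7, $r4, L6  →  {$r0:0, $r1:17, $r2:2, $r3:11, $r4:15, $r5:1, $r6:4, $r7:9}  ⟨branch fallthrough⟩
[2] nor  $r5, $r6, $r0  →  {$r0:0, $r1:17, $r2:2, $r3:11, $r4:15, $r5:65531, $r6:4, $r7:9}
[3] or   $r3, $r7, $r1  →  {$r0:0, $r1:17, $r2:2, $r3:25, $r4:15, $r5:65531, $r6:4, $r7:9}
[4] bne  $r3, $r4, L8  →  {$r0:0, $r1:17, $r2:2, $r3:25, $r4:15, $r5:65531, $r6:4, $r7:9}  ⟨branch taken⟩
[5] xor  $r5, $r0, $r1  →  {$r0:0, $r1:17, $r2:2, $r3:25, $r4:15, $r5:17, $r6:4, $r7:9}
[8] add  $r2, $r5, $r5  →  {$r0:0, $r1:17, $r2:34, $r3:25, $r4:15, $r5:17, $r6:4, $r7:9}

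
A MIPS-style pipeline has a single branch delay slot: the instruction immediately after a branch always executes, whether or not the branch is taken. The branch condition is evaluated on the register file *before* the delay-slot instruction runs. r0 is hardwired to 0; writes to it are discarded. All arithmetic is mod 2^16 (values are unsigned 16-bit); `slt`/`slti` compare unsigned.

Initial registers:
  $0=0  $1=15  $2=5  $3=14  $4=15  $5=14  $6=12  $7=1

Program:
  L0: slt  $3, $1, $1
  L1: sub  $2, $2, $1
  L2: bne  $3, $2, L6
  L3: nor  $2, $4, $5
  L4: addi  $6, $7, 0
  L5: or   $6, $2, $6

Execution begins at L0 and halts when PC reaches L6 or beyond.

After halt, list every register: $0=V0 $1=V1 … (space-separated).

$0=0 $1=15 $2=65520 $3=0 $4=15 $5=14 $6=12 $7=1

[0] slt  $3, $1, $1  →  {$0:0, $1:15, $2:5, $3:0, $4:15, $5:14, $6:12, $7:1}
[1] sub  $2, $2, $1  →  {$0:0, $1:15, $2:65526, $3:0, $4:15, $5:14, $6:12, $7:1}
[2] bne  $3, $2, L6  →  {$0:0, $1:15, $2:65526, $3:0, $4:15, $5:14, $6:12, $7:1}  ⟨branch taken⟩
[3] nor  $2, $4, $5  →  {$0:0, $1:15, $2:65520, $3:0, $4:15, $5:14, $6:12, $7:1}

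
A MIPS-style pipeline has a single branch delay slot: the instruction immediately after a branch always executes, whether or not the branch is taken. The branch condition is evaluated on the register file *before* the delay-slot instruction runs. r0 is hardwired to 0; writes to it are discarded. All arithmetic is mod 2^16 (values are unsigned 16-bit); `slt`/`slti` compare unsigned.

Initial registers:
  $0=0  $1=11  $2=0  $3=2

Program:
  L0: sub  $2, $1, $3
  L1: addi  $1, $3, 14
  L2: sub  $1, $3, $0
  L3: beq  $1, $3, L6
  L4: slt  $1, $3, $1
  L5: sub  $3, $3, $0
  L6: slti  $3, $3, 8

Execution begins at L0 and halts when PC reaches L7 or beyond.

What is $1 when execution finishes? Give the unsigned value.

  step pc=0: sub  $2, $1, $3  regs=(0,11,9,2)
  step pc=1: addi  $1, $3, 14  regs=(0,16,9,2)
  step pc=2: sub  $1, $3, $0  regs=(0,2,9,2)
  step pc=3: beq  $1, $3, L6  cond=T  regs=(0,2,9,2)
  step pc=4: slt  $1, $3, $1  regs=(0,0,9,2)
  step pc=6: slti  $3, $3, 8  regs=(0,0,9,1)

0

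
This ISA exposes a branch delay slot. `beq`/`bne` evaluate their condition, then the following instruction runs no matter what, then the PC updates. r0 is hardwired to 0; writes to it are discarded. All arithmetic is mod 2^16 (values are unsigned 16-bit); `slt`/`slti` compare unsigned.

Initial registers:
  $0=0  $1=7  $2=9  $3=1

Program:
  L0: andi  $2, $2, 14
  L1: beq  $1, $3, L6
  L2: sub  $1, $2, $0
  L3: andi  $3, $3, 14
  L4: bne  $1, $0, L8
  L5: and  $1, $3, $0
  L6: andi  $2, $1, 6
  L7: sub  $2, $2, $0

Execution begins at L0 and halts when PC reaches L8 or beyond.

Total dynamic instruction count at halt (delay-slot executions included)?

PC=0  andi  $2, $2, 14       | $0=0 $1=7 $2=8 $3=1
PC=1  beq  $1, $3, L6        | $0=0 $1=7 $2=8 $3=1  [not taken]
PC=2  sub  $1, $2, $0        | $0=0 $1=8 $2=8 $3=1
PC=3  andi  $3, $3, 14       | $0=0 $1=8 $2=8 $3=0
PC=4  bne  $1, $0, L8        | $0=0 $1=8 $2=8 $3=0  [TAKEN]
PC=5  and  $1, $3, $0        | $0=0 $1=0 $2=8 $3=0

6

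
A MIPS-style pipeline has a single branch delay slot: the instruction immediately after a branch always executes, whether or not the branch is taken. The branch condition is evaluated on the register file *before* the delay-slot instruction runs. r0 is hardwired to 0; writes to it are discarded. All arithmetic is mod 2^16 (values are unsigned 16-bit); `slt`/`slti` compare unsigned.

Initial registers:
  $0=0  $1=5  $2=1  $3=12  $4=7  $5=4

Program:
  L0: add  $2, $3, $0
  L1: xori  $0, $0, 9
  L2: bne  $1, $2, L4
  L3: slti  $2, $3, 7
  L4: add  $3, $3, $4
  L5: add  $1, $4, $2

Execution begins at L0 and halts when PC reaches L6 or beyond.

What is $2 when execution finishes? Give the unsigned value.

#0 add  $2, $3, $0 ; 0/5/12/12/7/4
#1 xori  $0, $0, 9 ; 0/5/12/12/7/4
#2 bne  $1, $2, L4 ; 0/5/12/12/7/4 ; →target
#3 slti  $2, $3, 7 ; 0/5/0/12/7/4
#4 add  $3, $3, $4 ; 0/5/0/19/7/4
#5 add  $1, $4, $2 ; 0/7/0/19/7/4

0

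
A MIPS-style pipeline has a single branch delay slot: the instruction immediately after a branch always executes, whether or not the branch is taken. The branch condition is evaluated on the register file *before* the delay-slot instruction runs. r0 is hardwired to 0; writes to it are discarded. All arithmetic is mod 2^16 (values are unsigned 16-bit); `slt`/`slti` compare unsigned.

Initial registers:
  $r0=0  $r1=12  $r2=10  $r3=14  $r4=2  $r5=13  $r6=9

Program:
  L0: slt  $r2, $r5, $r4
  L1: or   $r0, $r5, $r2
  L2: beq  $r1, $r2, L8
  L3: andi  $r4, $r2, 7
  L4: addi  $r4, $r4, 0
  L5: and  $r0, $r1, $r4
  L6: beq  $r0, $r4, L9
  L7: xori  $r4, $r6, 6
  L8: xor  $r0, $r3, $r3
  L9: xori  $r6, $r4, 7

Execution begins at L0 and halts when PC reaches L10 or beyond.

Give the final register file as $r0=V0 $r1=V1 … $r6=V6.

$r0=0 $r1=12 $r2=0 $r3=14 $r4=15 $r5=13 $r6=8

[0] slt  $r2, $r5, $r4  →  {$r0:0, $r1:12, $r2:0, $r3:14, $r4:2, $r5:13, $r6:9}
[1] or   $r0, $r5, $r2  →  {$r0:0, $r1:12, $r2:0, $r3:14, $r4:2, $r5:13, $r6:9}
[2] beq  $r1, $r2, L8  →  {$r0:0, $r1:12, $r2:0, $r3:14, $r4:2, $r5:13, $r6:9}  ⟨branch fallthrough⟩
[3] andi  $r4, $r2, 7  →  {$r0:0, $r1:12, $r2:0, $r3:14, $r4:0, $r5:13, $r6:9}
[4] addi  $r4, $r4, 0  →  {$r0:0, $r1:12, $r2:0, $r3:14, $r4:0, $r5:13, $r6:9}
[5] and  $r0, $r1, $r4  →  {$r0:0, $r1:12, $r2:0, $r3:14, $r4:0, $r5:13, $r6:9}
[6] beq  $r0, $r4, L9  →  {$r0:0, $r1:12, $r2:0, $r3:14, $r4:0, $r5:13, $r6:9}  ⟨branch taken⟩
[7] xori  $r4, $r6, 6  →  {$r0:0, $r1:12, $r2:0, $r3:14, $r4:15, $r5:13, $r6:9}
[9] xori  $r6, $r4, 7  →  {$r0:0, $r1:12, $r2:0, $r3:14, $r4:15, $r5:13, $r6:8}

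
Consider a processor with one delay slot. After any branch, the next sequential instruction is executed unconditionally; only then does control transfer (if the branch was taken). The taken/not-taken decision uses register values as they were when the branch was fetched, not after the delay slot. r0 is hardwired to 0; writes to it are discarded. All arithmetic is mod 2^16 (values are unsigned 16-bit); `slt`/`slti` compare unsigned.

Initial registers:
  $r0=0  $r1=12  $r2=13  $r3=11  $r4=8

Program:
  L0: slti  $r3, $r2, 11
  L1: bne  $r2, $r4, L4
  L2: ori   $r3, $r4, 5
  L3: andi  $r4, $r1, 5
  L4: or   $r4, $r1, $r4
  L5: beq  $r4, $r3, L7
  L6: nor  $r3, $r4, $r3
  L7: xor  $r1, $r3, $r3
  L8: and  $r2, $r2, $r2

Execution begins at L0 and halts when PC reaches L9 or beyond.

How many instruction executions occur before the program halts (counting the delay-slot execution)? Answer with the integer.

8

[0] slti  $r3, $r2, 11  →  {$r0:0, $r1:12, $r2:13, $r3:0, $r4:8}
[1] bne  $r2, $r4, L4  →  {$r0:0, $r1:12, $r2:13, $r3:0, $r4:8}  ⟨branch taken⟩
[2] ori   $r3, $r4, 5  →  {$r0:0, $r1:12, $r2:13, $r3:13, $r4:8}
[4] or   $r4, $r1, $r4  →  {$r0:0, $r1:12, $r2:13, $r3:13, $r4:12}
[5] beq  $r4, $r3, L7  →  {$r0:0, $r1:12, $r2:13, $r3:13, $r4:12}  ⟨branch fallthrough⟩
[6] nor  $r3, $r4, $r3  →  {$r0:0, $r1:12, $r2:13, $r3:65522, $r4:12}
[7] xor  $r1, $r3, $r3  →  {$r0:0, $r1:0, $r2:13, $r3:65522, $r4:12}
[8] and  $r2, $r2, $r2  →  {$r0:0, $r1:0, $r2:13, $r3:65522, $r4:12}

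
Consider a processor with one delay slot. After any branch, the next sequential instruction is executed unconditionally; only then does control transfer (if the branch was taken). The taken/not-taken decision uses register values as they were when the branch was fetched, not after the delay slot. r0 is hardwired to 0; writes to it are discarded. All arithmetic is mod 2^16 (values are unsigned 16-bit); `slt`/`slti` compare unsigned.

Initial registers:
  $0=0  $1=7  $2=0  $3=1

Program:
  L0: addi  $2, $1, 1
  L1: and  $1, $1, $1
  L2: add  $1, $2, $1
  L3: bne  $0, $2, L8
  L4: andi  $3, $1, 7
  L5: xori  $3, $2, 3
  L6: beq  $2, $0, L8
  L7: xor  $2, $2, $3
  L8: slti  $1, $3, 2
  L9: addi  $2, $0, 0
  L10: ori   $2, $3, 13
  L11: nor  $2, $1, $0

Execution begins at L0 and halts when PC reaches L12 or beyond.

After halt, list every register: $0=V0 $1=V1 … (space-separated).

$0=0 $1=0 $2=65535 $3=7

[0] addi  $2, $1, 1  →  {$0:0, $1:7, $2:8, $3:1}
[1] and  $1, $1, $1  →  {$0:0, $1:7, $2:8, $3:1}
[2] add  $1, $2, $1  →  {$0:0, $1:15, $2:8, $3:1}
[3] bne  $0, $2, L8  →  {$0:0, $1:15, $2:8, $3:1}  ⟨branch taken⟩
[4] andi  $3, $1, 7  →  {$0:0, $1:15, $2:8, $3:7}
[8] slti  $1, $3, 2  →  {$0:0, $1:0, $2:8, $3:7}
[9] addi  $2, $0, 0  →  {$0:0, $1:0, $2:0, $3:7}
[10] ori   $2, $3, 13  →  {$0:0, $1:0, $2:15, $3:7}
[11] nor  $2, $1, $0  →  {$0:0, $1:0, $2:65535, $3:7}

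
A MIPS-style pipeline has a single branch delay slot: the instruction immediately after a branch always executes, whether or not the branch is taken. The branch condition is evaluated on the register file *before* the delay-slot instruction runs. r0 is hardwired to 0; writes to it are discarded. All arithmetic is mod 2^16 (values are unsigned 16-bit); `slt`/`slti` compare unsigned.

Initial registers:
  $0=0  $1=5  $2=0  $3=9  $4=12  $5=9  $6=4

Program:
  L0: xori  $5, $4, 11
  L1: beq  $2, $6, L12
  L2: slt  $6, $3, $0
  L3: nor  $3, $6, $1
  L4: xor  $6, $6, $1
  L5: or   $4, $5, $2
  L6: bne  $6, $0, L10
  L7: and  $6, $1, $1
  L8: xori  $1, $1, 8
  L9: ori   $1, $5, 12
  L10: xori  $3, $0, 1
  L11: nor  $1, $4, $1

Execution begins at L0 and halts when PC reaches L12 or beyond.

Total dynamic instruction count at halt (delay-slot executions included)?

#0 xori  $5, $4, 11 ; 0/5/0/9/12/7/4
#1 beq  $2, $6, L12 ; 0/5/0/9/12/7/4 ; →fallthru
#2 slt  $6, $3, $0 ; 0/5/0/9/12/7/0
#3 nor  $3, $6, $1 ; 0/5/0/65530/12/7/0
#4 xor  $6, $6, $1 ; 0/5/0/65530/12/7/5
#5 or   $4, $5, $2 ; 0/5/0/65530/7/7/5
#6 bne  $6, $0, L10 ; 0/5/0/65530/7/7/5 ; →target
#7 and  $6, $1, $1 ; 0/5/0/65530/7/7/5
#10 xori  $3, $0, 1 ; 0/5/0/1/7/7/5
#11 nor  $1, $4, $1 ; 0/65528/0/1/7/7/5

10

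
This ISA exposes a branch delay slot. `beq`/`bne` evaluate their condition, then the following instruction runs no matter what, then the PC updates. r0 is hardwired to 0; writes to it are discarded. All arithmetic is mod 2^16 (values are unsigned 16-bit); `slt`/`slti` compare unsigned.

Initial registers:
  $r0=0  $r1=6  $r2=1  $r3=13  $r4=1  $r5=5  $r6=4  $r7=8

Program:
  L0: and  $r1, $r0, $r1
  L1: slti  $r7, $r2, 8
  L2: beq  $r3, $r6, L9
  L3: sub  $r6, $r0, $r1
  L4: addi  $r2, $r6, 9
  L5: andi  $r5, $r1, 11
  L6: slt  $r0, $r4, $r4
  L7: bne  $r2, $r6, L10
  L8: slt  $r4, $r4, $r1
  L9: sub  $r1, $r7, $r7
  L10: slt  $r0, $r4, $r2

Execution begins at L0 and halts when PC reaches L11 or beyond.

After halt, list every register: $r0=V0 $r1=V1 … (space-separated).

  step pc=0: and  $r1, $r0, $r1  regs=(0,0,1,13,1,5,4,8)
  step pc=1: slti  $r7, $r2, 8  regs=(0,0,1,13,1,5,4,1)
  step pc=2: beq  $r3, $r6, L9  cond=F  regs=(0,0,1,13,1,5,4,1)
  step pc=3: sub  $r6, $r0, $r1  regs=(0,0,1,13,1,5,0,1)
  step pc=4: addi  $r2, $r6, 9  regs=(0,0,9,13,1,5,0,1)
  step pc=5: andi  $r5, $r1, 11  regs=(0,0,9,13,1,0,0,1)
  step pc=6: slt  $r0, $r4, $r4  regs=(0,0,9,13,1,0,0,1)
  step pc=7: bne  $r2, $r6, L10  cond=T  regs=(0,0,9,13,1,0,0,1)
  step pc=8: slt  $r4, $r4, $r1  regs=(0,0,9,13,0,0,0,1)
  step pc=10: slt  $r0, $r4, $r2  regs=(0,0,9,13,0,0,0,1)

$r0=0 $r1=0 $r2=9 $r3=13 $r4=0 $r5=0 $r6=0 $r7=1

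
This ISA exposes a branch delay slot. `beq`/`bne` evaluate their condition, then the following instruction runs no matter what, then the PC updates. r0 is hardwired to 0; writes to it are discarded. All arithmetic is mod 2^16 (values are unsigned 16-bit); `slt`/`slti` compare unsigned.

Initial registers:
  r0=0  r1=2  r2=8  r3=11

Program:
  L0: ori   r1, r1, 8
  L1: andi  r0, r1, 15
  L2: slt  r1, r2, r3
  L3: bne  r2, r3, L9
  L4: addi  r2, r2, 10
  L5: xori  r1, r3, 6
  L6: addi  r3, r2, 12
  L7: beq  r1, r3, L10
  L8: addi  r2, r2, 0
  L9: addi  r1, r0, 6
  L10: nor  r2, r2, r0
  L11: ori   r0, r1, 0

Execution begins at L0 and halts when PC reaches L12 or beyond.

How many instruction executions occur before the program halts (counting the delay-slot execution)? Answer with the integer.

8

#0 ori   r1, r1, 8 ; 0/10/8/11
#1 andi  r0, r1, 15 ; 0/10/8/11
#2 slt  r1, r2, r3 ; 0/1/8/11
#3 bne  r2, r3, L9 ; 0/1/8/11 ; →target
#4 addi  r2, r2, 10 ; 0/1/18/11
#9 addi  r1, r0, 6 ; 0/6/18/11
#10 nor  r2, r2, r0 ; 0/6/65517/11
#11 ori   r0, r1, 0 ; 0/6/65517/11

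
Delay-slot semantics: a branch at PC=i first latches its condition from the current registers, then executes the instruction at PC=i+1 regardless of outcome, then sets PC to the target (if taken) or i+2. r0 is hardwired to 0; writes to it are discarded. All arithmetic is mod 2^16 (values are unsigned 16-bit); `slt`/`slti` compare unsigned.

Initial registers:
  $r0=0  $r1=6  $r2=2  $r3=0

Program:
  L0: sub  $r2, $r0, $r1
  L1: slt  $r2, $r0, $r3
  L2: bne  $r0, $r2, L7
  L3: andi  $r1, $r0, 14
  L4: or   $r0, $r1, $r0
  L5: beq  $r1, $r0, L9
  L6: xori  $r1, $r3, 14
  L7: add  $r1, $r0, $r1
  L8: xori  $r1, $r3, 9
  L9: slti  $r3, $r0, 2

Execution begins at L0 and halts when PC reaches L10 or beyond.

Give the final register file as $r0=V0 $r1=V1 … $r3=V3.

$r0=0 $r1=14 $r2=0 $r3=1

#0 sub  $r2, $r0, $r1 ; 0/6/65530/0
#1 slt  $r2, $r0, $r3 ; 0/6/0/0
#2 bne  $r0, $r2, L7 ; 0/6/0/0 ; →fallthru
#3 andi  $r1, $r0, 14 ; 0/0/0/0
#4 or   $r0, $r1, $r0 ; 0/0/0/0
#5 beq  $r1, $r0, L9 ; 0/0/0/0 ; →target
#6 xori  $r1, $r3, 14 ; 0/14/0/0
#9 slti  $r3, $r0, 2 ; 0/14/0/1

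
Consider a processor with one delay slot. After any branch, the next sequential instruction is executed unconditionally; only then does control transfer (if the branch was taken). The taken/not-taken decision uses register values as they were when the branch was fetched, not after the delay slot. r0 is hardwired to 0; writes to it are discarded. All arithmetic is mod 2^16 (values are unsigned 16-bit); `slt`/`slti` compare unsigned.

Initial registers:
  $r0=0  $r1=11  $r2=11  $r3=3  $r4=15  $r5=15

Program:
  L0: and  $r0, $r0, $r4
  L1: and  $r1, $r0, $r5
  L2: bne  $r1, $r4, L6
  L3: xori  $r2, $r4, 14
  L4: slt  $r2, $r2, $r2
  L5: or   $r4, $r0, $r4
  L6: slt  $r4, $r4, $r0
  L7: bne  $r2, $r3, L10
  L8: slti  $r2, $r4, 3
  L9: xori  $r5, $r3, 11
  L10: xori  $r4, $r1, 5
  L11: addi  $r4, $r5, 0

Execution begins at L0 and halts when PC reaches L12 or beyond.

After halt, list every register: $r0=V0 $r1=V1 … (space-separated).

$r0=0 $r1=0 $r2=1 $r3=3 $r4=15 $r5=15

  step pc=0: and  $r0, $r0, $r4  regs=(0,11,11,3,15,15)
  step pc=1: and  $r1, $r0, $r5  regs=(0,0,11,3,15,15)
  step pc=2: bne  $r1, $r4, L6  cond=T  regs=(0,0,11,3,15,15)
  step pc=3: xori  $r2, $r4, 14  regs=(0,0,1,3,15,15)
  step pc=6: slt  $r4, $r4, $r0  regs=(0,0,1,3,0,15)
  step pc=7: bne  $r2, $r3, L10  cond=T  regs=(0,0,1,3,0,15)
  step pc=8: slti  $r2, $r4, 3  regs=(0,0,1,3,0,15)
  step pc=10: xori  $r4, $r1, 5  regs=(0,0,1,3,5,15)
  step pc=11: addi  $r4, $r5, 0  regs=(0,0,1,3,15,15)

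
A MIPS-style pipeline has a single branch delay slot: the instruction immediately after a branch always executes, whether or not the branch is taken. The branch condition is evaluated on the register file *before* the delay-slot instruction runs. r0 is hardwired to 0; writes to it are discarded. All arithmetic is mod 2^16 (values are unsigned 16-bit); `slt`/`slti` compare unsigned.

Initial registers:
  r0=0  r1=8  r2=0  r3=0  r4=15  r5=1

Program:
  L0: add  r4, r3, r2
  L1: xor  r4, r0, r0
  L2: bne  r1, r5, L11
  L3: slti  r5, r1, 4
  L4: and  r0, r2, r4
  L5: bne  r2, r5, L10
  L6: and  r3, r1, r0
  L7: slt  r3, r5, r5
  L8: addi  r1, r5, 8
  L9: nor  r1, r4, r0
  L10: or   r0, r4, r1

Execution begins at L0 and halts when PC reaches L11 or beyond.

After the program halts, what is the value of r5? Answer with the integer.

[0] add  r4, r3, r2  →  {r0:0, r1:8, r2:0, r3:0, r4:0, r5:1}
[1] xor  r4, r0, r0  →  {r0:0, r1:8, r2:0, r3:0, r4:0, r5:1}
[2] bne  r1, r5, L11  →  {r0:0, r1:8, r2:0, r3:0, r4:0, r5:1}  ⟨branch taken⟩
[3] slti  r5, r1, 4  →  {r0:0, r1:8, r2:0, r3:0, r4:0, r5:0}

0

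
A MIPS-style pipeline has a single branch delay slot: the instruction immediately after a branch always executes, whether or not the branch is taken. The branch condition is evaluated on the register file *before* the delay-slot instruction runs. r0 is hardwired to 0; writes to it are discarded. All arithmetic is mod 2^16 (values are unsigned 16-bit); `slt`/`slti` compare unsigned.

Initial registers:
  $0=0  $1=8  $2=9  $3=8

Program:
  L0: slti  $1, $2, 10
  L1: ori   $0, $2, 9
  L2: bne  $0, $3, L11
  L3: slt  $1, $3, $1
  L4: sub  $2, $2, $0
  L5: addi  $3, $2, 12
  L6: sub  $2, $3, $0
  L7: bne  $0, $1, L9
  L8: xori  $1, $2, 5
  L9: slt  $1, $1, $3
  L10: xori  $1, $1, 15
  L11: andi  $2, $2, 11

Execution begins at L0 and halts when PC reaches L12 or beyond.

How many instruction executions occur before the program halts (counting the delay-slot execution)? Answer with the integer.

PC=0  slti  $1, $2, 10       | $0=0 $1=1 $2=9 $3=8
PC=1  ori   $0, $2, 9        | $0=0 $1=1 $2=9 $3=8
PC=2  bne  $0, $3, L11       | $0=0 $1=1 $2=9 $3=8  [TAKEN]
PC=3  slt  $1, $3, $1        | $0=0 $1=0 $2=9 $3=8
PC=11 andi  $2, $2, 11       | $0=0 $1=0 $2=9 $3=8

5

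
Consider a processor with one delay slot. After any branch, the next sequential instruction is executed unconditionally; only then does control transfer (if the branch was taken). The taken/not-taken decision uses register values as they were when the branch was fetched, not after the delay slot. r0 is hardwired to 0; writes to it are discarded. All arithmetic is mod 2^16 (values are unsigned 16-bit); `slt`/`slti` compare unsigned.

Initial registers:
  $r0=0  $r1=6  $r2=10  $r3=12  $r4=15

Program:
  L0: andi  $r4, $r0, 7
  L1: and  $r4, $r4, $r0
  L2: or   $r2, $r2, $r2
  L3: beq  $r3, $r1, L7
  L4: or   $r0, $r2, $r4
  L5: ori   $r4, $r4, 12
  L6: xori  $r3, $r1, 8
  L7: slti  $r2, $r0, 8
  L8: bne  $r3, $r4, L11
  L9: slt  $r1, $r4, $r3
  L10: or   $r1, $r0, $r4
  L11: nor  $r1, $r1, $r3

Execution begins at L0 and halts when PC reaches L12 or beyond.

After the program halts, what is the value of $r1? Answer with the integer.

#0 andi  $r4, $r0, 7 ; 0/6/10/12/0
#1 and  $r4, $r4, $r0 ; 0/6/10/12/0
#2 or   $r2, $r2, $r2 ; 0/6/10/12/0
#3 beq  $r3, $r1, L7 ; 0/6/10/12/0 ; →fallthru
#4 or   $r0, $r2, $r4 ; 0/6/10/12/0
#5 ori   $r4, $r4, 12 ; 0/6/10/12/12
#6 xori  $r3, $r1, 8 ; 0/6/10/14/12
#7 slti  $r2, $r0, 8 ; 0/6/1/14/12
#8 bne  $r3, $r4, L11 ; 0/6/1/14/12 ; →target
#9 slt  $r1, $r4, $r3 ; 0/1/1/14/12
#11 nor  $r1, $r1, $r3 ; 0/65520/1/14/12

65520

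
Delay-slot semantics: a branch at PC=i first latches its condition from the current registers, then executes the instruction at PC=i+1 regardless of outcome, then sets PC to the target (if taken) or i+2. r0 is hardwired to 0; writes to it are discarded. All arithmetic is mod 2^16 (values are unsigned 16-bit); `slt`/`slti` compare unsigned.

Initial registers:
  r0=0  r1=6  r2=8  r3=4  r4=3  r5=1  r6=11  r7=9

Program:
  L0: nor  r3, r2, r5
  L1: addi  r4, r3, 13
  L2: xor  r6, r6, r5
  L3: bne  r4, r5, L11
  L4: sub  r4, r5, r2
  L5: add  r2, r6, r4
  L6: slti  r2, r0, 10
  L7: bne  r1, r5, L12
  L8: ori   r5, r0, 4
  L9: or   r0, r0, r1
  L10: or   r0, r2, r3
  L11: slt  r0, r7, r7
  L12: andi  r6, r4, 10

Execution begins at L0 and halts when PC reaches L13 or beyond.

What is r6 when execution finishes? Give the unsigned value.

8

#0 nor  r3, r2, r5 ; 0/6/8/65526/3/1/11/9
#1 addi  r4, r3, 13 ; 0/6/8/65526/3/1/11/9
#2 xor  r6, r6, r5 ; 0/6/8/65526/3/1/10/9
#3 bne  r4, r5, L11 ; 0/6/8/65526/3/1/10/9 ; →target
#4 sub  r4, r5, r2 ; 0/6/8/65526/65529/1/10/9
#11 slt  r0, r7, r7 ; 0/6/8/65526/65529/1/10/9
#12 andi  r6, r4, 10 ; 0/6/8/65526/65529/1/8/9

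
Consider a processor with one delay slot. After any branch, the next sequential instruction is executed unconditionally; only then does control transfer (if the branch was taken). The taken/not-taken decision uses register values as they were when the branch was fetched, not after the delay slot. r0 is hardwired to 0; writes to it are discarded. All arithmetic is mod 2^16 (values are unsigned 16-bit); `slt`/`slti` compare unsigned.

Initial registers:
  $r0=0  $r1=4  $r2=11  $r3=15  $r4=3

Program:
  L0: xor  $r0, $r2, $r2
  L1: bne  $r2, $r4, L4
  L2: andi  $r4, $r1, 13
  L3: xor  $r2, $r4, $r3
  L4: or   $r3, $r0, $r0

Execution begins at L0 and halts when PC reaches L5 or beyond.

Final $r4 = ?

  step pc=0: xor  $r0, $r2, $r2  regs=(0,4,11,15,3)
  step pc=1: bne  $r2, $r4, L4  cond=T  regs=(0,4,11,15,3)
  step pc=2: andi  $r4, $r1, 13  regs=(0,4,11,15,4)
  step pc=4: or   $r3, $r0, $r0  regs=(0,4,11,0,4)

4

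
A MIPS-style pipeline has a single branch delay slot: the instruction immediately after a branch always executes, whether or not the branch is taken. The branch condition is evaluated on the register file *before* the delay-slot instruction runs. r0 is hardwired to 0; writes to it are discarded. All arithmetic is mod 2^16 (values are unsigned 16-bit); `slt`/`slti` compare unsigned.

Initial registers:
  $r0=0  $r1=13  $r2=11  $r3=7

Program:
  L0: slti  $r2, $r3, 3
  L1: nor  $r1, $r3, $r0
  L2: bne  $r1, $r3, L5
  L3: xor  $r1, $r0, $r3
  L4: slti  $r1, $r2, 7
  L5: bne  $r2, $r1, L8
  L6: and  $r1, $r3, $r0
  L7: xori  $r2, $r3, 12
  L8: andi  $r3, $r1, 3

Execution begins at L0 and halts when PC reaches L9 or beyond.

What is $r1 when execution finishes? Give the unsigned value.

0

  step pc=0: slti  $r2, $r3, 3  regs=(0,13,0,7)
  step pc=1: nor  $r1, $r3, $r0  regs=(0,65528,0,7)
  step pc=2: bne  $r1, $r3, L5  cond=T  regs=(0,65528,0,7)
  step pc=3: xor  $r1, $r0, $r3  regs=(0,7,0,7)
  step pc=5: bne  $r2, $r1, L8  cond=T  regs=(0,7,0,7)
  step pc=6: and  $r1, $r3, $r0  regs=(0,0,0,7)
  step pc=8: andi  $r3, $r1, 3  regs=(0,0,0,0)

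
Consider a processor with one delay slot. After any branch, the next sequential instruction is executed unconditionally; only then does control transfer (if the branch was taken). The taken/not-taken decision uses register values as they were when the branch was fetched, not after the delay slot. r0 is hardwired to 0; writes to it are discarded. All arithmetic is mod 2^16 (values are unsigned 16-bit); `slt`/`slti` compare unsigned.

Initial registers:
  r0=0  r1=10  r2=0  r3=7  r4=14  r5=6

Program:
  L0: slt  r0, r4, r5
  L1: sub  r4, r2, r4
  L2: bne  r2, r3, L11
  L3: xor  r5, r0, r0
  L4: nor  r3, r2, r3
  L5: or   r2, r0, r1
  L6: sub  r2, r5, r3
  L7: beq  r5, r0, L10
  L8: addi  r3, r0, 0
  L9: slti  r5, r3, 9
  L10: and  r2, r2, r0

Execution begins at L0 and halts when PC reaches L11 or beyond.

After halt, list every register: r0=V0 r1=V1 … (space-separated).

r0=0 r1=10 r2=0 r3=7 r4=65522 r5=0

  step pc=0: slt  r0, r4, r5  regs=(0,10,0,7,14,6)
  step pc=1: sub  r4, r2, r4  regs=(0,10,0,7,65522,6)
  step pc=2: bne  r2, r3, L11  cond=T  regs=(0,10,0,7,65522,6)
  step pc=3: xor  r5, r0, r0  regs=(0,10,0,7,65522,0)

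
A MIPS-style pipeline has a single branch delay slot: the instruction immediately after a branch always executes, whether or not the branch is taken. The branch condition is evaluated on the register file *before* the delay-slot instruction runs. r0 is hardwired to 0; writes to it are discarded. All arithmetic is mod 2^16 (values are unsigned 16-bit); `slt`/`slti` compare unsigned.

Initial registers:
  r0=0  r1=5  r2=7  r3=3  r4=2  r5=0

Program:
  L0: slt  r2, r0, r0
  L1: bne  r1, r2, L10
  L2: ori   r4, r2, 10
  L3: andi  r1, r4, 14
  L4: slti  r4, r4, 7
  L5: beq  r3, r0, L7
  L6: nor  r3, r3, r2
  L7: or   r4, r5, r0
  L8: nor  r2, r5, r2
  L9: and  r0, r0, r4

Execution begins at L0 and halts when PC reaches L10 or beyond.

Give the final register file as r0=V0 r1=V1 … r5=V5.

r0=0 r1=5 r2=0 r3=3 r4=10 r5=0

  step pc=0: slt  r2, r0, r0  regs=(0,5,0,3,2,0)
  step pc=1: bne  r1, r2, L10  cond=T  regs=(0,5,0,3,2,0)
  step pc=2: ori   r4, r2, 10  regs=(0,5,0,3,10,0)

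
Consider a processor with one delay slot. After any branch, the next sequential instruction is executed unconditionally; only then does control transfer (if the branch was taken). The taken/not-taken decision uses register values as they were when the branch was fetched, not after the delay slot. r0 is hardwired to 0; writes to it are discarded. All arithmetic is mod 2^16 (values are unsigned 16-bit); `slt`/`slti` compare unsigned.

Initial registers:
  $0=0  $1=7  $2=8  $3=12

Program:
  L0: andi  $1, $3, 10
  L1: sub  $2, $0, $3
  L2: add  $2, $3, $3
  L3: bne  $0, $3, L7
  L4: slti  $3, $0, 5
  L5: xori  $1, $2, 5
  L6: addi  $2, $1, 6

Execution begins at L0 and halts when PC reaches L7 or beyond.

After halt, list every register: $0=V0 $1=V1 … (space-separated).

[0] andi  $1, $3, 10  →  {$0:0, $1:8, $2:8, $3:12}
[1] sub  $2, $0, $3  →  {$0:0, $1:8, $2:65524, $3:12}
[2] add  $2, $3, $3  →  {$0:0, $1:8, $2:24, $3:12}
[3] bne  $0, $3, L7  →  {$0:0, $1:8, $2:24, $3:12}  ⟨branch taken⟩
[4] slti  $3, $0, 5  →  {$0:0, $1:8, $2:24, $3:1}

$0=0 $1=8 $2=24 $3=1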